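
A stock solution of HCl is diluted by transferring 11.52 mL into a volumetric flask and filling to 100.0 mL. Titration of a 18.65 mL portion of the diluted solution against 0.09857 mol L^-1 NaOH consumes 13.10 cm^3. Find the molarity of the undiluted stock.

0.601 M

n(NaOH) = 0.09857 x 0.01310 = 0.001291 mol.
n(HCl) in the aliquot = 0.001291 mol.
[diluted HCl] = 0.001291 / 0.01865 = 0.06924 M.
Dilution factor = 100.0/11.52 = 8.681, so [stock] = 0.06924 x 8.681 = 0.601 M.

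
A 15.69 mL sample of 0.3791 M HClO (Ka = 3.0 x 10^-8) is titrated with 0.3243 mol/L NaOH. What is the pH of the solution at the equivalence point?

10.38

n(HClO) = 0.3791 x 0.01569 = 0.005948 mol; V(NaOH) at equivalence = 0.005948/0.3243 = 0.01834 L.
At equivalence all the acid is converted to ClO-; total volume = 0.01569 + 0.01834 = 0.03403 L, so [ClO-] = 0.005948/0.03403 = 0.1748 M.
Kb = Kw/Ka = 1.0e-14 / 3.0 x 10^-8 = 3.33e-7.
[OH^-] = sqrt(Kb x [ClO-]) = sqrt(3.33e-7 x 0.1748) = 0.000241 M.
pOH = 3.62, so pH = 14.00 - 3.62 = 10.38.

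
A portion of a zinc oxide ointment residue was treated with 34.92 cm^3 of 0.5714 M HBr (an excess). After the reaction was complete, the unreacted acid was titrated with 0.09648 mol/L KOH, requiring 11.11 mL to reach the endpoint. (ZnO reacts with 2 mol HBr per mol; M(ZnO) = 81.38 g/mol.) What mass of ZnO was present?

0.768 g

Total n(HBr) added = 0.5714 x 0.03492 = 0.01995 mol.
n(KOH) used = 0.09648 x 0.01111 = 0.001072 mol, which equals the excess n(HBr).
So n(HBr) consumed by the sample = 0.01995 - 0.001072 = 0.01888 mol.
n(ZnO) = 0.01888 / 2 = 0.009441 mol.
mass = 0.009441 mol x 81.38 g/mol = 0.768 g.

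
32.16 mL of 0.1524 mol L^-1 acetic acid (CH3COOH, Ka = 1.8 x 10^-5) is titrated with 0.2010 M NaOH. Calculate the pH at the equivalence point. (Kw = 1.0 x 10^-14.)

n(CH3COOH) = 0.1524 x 0.03216 = 0.004901 mol; V(NaOH) at equivalence = 0.004901/0.2010 = 0.02438 L.
At equivalence all the acid is converted to CH3COO-; total volume = 0.03216 + 0.02438 = 0.05654 L, so [CH3COO-] = 0.004901/0.05654 = 0.08668 M.
Kb = Kw/Ka = 1.0e-14 / 1.8 x 10^-5 = 5.56e-10.
[OH^-] = sqrt(Kb x [CH3COO-]) = sqrt(5.56e-10 x 0.08668) = 6.94e-6 M.
pOH = 5.16, so pH = 14.00 - 5.16 = 8.84.

8.84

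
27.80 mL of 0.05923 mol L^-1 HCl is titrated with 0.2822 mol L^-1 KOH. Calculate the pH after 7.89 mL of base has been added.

n(acid) = 0.05923 x 0.02780 = 0.001647 mol; n(KOH) added = 0.2822 x 0.007890 = 0.002227 mol.
Base is in excess by 0.002227 - 0.001647 = 0.0005800 mol in a total volume of 0.03569 L.
[OH^-] = 0.0005800/0.03569 = 0.01625 M, so pOH = 1.79 and pH = 14.00 - 1.79 = 12.21.

12.21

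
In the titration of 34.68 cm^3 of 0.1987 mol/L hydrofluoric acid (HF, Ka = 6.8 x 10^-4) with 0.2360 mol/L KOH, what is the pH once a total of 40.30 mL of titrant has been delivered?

12.54

n(acid) = 0.1987 x 0.03468 = 0.006891 mol; n(KOH) added = 0.2360 x 0.04030 = 0.009511 mol.
Base is in excess by 0.009511 - 0.006891 = 0.002620 mol in a total volume of 0.07498 L.
[OH^-] = 0.002620/0.07498 = 0.03494 M, so pOH = 1.46 and pH = 14.00 - 1.46 = 12.54.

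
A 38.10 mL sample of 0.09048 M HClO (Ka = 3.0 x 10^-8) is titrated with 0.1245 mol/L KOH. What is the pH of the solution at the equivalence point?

n(HClO) = 0.09048 x 0.03810 = 0.003447 mol; V(KOH) at equivalence = 0.003447/0.1245 = 0.02769 L.
At equivalence all the acid is converted to ClO-; total volume = 0.03810 + 0.02769 = 0.06579 L, so [ClO-] = 0.003447/0.06579 = 0.05240 M.
Kb = Kw/Ka = 1.0e-14 / 3.0 x 10^-8 = 3.33e-7.
[OH^-] = sqrt(Kb x [ClO-]) = sqrt(3.33e-7 x 0.05240) = 0.000132 M.
pOH = 3.88, so pH = 14.00 - 3.88 = 10.12.

10.12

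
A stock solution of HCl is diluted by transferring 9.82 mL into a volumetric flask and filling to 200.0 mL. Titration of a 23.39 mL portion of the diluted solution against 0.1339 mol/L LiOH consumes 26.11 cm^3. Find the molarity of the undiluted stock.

n(LiOH) = 0.1339 x 0.02611 = 0.003496 mol.
n(HCl) in the aliquot = 0.003496 mol.
[diluted HCl] = 0.003496 / 0.02339 = 0.1495 M.
Dilution factor = 200.0/9.820 = 20.37, so [stock] = 0.1495 x 20.37 = 3.04 M.

3.04 M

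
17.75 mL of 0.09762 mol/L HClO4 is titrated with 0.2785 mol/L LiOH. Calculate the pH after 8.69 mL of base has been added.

12.41

n(acid) = 0.09762 x 0.01775 = 0.001733 mol; n(LiOH) added = 0.2785 x 0.008690 = 0.002420 mol.
Base is in excess by 0.002420 - 0.001733 = 0.0006874 mol in a total volume of 0.02644 L.
[OH^-] = 0.0006874/0.02644 = 0.02600 M, so pOH = 1.59 and pH = 14.00 - 1.59 = 12.41.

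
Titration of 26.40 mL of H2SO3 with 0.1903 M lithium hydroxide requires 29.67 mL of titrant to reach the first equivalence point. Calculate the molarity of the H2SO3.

n(LiOH) = 0.1903 x 0.02967 = 0.005646 mol.
At the first equivalence point, 1 mol OH^- react per mol H2SO3, so n(H2SO3) = 0.005646 / 1 = 0.005646 mol.
[H2SO3] = 0.005646 / 0.02640 L = 0.214 M.

0.214 M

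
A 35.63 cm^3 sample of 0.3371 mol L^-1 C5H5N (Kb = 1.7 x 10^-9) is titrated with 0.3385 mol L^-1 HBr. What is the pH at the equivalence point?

n(C5H5N) = 0.3371 x 0.03563 = 0.01201 mol; V(HBr) at equivalence = 0.01201/0.3385 = 0.03548 L.
At equivalence the base is fully converted to C5H5NH+; total volume = 0.07111 L, so [C5H5NH+] = 0.01201/0.07111 = 0.1689 M.
Ka(C5H5NH+) = Kw/Kb = 1.0e-14 / 1.7 x 10^-9 = 5.88e-6.
[H^+] = sqrt(Ka x [C5H5NH+]) = sqrt(5.88e-6 x 0.1689) = 0.000997 M.
pH = -log(0.000997) = 3.00.

3.00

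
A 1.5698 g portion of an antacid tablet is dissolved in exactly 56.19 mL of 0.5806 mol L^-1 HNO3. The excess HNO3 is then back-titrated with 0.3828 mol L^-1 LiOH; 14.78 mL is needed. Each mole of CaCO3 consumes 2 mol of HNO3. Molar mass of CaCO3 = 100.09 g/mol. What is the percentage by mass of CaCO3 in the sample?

86.0%

Total n(HNO3) added = 0.5806 x 0.05619 = 0.03262 mol.
n(LiOH) used = 0.3828 x 0.01478 = 0.005658 mol, which equals the excess n(HNO3).
So n(HNO3) consumed by the sample = 0.03262 - 0.005658 = 0.02697 mol.
n(CaCO3) = 0.02697 / 2 = 0.01348 mol.
mass CaCO3 = 0.01348 x 100.09 = 1.350 g, so %CaCO3 = 1.350/1.5698 x 100 = 86.0%.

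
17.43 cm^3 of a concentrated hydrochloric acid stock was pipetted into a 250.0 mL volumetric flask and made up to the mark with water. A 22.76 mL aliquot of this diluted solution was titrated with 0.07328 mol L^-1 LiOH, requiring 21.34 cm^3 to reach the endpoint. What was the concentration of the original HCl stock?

n(LiOH) = 0.07328 x 0.02134 = 0.001564 mol.
n(HCl) in the aliquot = 0.001564 mol.
[diluted HCl] = 0.001564 / 0.02276 = 0.06871 M.
Dilution factor = 250.0/17.43 = 14.34, so [stock] = 0.06871 x 14.34 = 0.985 M.

0.985 M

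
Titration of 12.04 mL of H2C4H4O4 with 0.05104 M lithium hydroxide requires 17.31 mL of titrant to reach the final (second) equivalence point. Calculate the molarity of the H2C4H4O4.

0.0367 M

n(LiOH) = 0.05104 x 0.01731 = 0.0008835 mol.
At the final (second) equivalence point, 2 mol OH^- react per mol H2C4H4O4, so n(H2C4H4O4) = 0.0008835 / 2 = 0.0004418 mol.
[H2C4H4O4] = 0.0004418 / 0.01204 L = 0.0367 M.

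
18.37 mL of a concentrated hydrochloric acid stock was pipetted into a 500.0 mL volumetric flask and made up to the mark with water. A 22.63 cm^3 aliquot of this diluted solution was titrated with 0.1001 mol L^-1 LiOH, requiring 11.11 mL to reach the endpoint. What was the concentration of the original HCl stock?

n(LiOH) = 0.1001 x 0.01111 = 0.001112 mol.
n(HCl) in the aliquot = 0.001112 mol.
[diluted HCl] = 0.001112 / 0.02263 = 0.04914 M.
Dilution factor = 500.0/18.37 = 27.22, so [stock] = 0.04914 x 27.22 = 1.34 M.

1.34 M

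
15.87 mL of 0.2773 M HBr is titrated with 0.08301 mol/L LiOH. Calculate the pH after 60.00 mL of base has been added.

n(acid) = 0.2773 x 0.01587 = 0.004401 mol; n(LiOH) added = 0.08301 x 0.06000 = 0.004981 mol.
Base is in excess by 0.004981 - 0.004401 = 0.0005798 mol in a total volume of 0.07587 L.
[OH^-] = 0.0005798/0.07587 = 0.007643 M, so pOH = 2.12 and pH = 14.00 - 2.12 = 11.88.

11.88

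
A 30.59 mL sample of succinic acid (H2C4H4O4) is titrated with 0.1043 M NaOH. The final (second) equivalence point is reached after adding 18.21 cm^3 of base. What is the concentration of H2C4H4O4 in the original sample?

0.0310 M

n(NaOH) = 0.1043 x 0.01821 = 0.001899 mol.
At the final (second) equivalence point, 2 mol OH^- react per mol H2C4H4O4, so n(H2C4H4O4) = 0.001899 / 2 = 0.0009497 mol.
[H2C4H4O4] = 0.0009497 / 0.03059 L = 0.0310 M.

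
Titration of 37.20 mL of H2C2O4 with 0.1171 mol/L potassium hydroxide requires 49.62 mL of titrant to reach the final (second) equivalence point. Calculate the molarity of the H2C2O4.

0.0781 M

n(KOH) = 0.1171 x 0.04962 = 0.005811 mol.
At the final (second) equivalence point, 2 mol OH^- react per mol H2C2O4, so n(H2C2O4) = 0.005811 / 2 = 0.002905 mol.
[H2C2O4] = 0.002905 / 0.03720 L = 0.0781 M.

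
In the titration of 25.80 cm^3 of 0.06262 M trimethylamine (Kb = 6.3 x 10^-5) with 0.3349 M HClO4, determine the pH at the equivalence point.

n((CH3)3N) = 0.06262 x 0.02580 = 0.001616 mol; V(HClO4) at equivalence = 0.001616/0.3349 = 0.004824 L.
At equivalence the base is fully converted to (CH3)3NH+; total volume = 0.03062 L, so [(CH3)3NH+] = 0.001616/0.03062 = 0.05276 M.
Ka((CH3)3NH+) = Kw/Kb = 1.0e-14 / 6.3 x 10^-5 = 1.59e-10.
[H^+] = sqrt(Ka x [(CH3)3NH+]) = sqrt(1.59e-10 x 0.05276) = 2.89e-6 M.
pH = -log(2.89e-6) = 5.54.

5.54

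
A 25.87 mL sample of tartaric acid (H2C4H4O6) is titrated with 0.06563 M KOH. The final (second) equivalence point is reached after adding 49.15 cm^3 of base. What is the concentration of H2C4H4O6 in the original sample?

0.0623 M

n(KOH) = 0.06563 x 0.04915 = 0.003226 mol.
At the final (second) equivalence point, 2 mol OH^- react per mol H2C4H4O6, so n(H2C4H4O6) = 0.003226 / 2 = 0.001613 mol.
[H2C4H4O6] = 0.001613 / 0.02587 L = 0.0623 M.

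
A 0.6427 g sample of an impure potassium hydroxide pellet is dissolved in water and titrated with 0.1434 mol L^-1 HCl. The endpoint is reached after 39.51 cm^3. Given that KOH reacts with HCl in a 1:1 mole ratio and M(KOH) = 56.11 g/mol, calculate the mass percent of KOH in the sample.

n(HCl) = 0.1434 x 0.03951 = 0.005666 mol.
n(KOH) = 0.005666 / 1 = 0.005666 mol.
mass of KOH = 0.005666 x 56.11 = 0.3179 g.
% purity = 0.3179 / 0.6427 x 100 = 49.5%.

49.5%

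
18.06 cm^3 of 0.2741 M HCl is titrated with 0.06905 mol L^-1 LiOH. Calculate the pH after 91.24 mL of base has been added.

12.09

n(acid) = 0.2741 x 0.01806 = 0.004950 mol; n(LiOH) added = 0.06905 x 0.09124 = 0.006300 mol.
Base is in excess by 0.006300 - 0.004950 = 0.001350 mol in a total volume of 0.1093 L.
[OH^-] = 0.001350/0.1093 = 0.01235 M, so pOH = 1.91 and pH = 14.00 - 1.91 = 12.09.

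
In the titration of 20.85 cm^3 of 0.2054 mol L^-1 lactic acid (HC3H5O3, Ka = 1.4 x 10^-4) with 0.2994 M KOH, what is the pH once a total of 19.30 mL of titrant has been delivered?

n(acid) = 0.2054 x 0.02085 = 0.004283 mol; n(KOH) added = 0.2994 x 0.01930 = 0.005778 mol.
Base is in excess by 0.005778 - 0.004283 = 0.001496 mol in a total volume of 0.04015 L.
[OH^-] = 0.001496/0.04015 = 0.03726 M, so pOH = 1.43 and pH = 14.00 - 1.43 = 12.57.

12.57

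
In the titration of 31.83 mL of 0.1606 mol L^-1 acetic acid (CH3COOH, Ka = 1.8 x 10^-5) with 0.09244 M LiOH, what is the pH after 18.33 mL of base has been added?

Initial n(CH3COOH) = 0.1606 x 0.03183 = 0.005112 mol.
n(LiOH) added = 0.09244 x 0.01833 = 0.001694 mol, converting that many moles of CH3COOH to CH3COO-.
Remaining n(CH3COOH) = 0.003417 mol; n(CH3COO-) = 0.001694 mol.
By Henderson-Hasselbalch, pH = pKa + log([A^-]/[HA]) = 4.74 + log(0.001694/0.003417) = 4.74 + (-0.30) = 4.44.

4.44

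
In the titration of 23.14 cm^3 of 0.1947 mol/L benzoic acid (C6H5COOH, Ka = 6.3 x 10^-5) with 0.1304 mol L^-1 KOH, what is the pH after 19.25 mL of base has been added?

4.30

Initial n(C6H5COOH) = 0.1947 x 0.02314 = 0.004505 mol.
n(KOH) added = 0.1304 x 0.01925 = 0.002510 mol, converting that many moles of C6H5COOH to C6H5COO-.
Remaining n(C6H5COOH) = 0.001995 mol; n(C6H5COO-) = 0.002510 mol.
By Henderson-Hasselbalch, pH = pKa + log([A^-]/[HA]) = 4.20 + log(0.002510/0.001995) = 4.20 + (+0.10) = 4.30.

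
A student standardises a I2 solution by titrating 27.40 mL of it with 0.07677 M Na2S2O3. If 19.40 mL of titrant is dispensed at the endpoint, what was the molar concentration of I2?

0.0272 M

n(Na2S2O3) = 0.07677 x 0.01940 = 0.001489 mol.
From the balanced equation, 2 mol Na2S2O3 reacts with 1 mol I2, so n(I2) = 0.001489 x 1/2 = 0.0007447 mol.
[I2] = 0.0007447 / 0.02740 L = 0.0272 M.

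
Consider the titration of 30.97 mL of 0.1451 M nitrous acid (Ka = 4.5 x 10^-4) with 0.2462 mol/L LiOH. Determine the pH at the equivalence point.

8.15

n(HNO2) = 0.1451 x 0.03097 = 0.004494 mol; V(LiOH) at equivalence = 0.004494/0.2462 = 0.01825 L.
At equivalence all the acid is converted to NO2-; total volume = 0.03097 + 0.01825 = 0.04922 L, so [NO2-] = 0.004494/0.04922 = 0.09129 M.
Kb = Kw/Ka = 1.0e-14 / 4.5 x 10^-4 = 2.22e-11.
[OH^-] = sqrt(Kb x [NO2-]) = sqrt(2.22e-11 x 0.09129) = 1.42e-6 M.
pOH = 5.85, so pH = 14.00 - 5.85 = 8.15.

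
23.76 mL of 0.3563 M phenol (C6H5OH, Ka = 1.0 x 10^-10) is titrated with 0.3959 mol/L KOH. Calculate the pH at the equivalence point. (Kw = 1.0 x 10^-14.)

n(C6H5OH) = 0.3563 x 0.02376 = 0.008466 mol; V(KOH) at equivalence = 0.008466/0.3959 = 0.02138 L.
At equivalence all the acid is converted to C6H5O-; total volume = 0.02376 + 0.02138 = 0.04514 L, so [C6H5O-] = 0.008466/0.04514 = 0.1875 M.
Kb = Kw/Ka = 1.0e-14 / 1.0 x 10^-10 = 0.000100.
[OH^-] = sqrt(Kb x [C6H5O-]) = sqrt(0.000100 x 0.1875) = 0.00433 M.
pOH = 2.36, so pH = 14.00 - 2.36 = 11.64.

11.64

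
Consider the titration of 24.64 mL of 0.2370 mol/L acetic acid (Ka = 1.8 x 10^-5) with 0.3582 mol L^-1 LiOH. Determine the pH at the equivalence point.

n(CH3COOH) = 0.2370 x 0.02464 = 0.005840 mol; V(LiOH) at equivalence = 0.005840/0.3582 = 0.01630 L.
At equivalence all the acid is converted to CH3COO-; total volume = 0.02464 + 0.01630 = 0.04094 L, so [CH3COO-] = 0.005840/0.04094 = 0.1426 M.
Kb = Kw/Ka = 1.0e-14 / 1.8 x 10^-5 = 5.56e-10.
[OH^-] = sqrt(Kb x [CH3COO-]) = sqrt(5.56e-10 x 0.1426) = 8.90e-6 M.
pOH = 5.05, so pH = 14.00 - 5.05 = 8.95.

8.95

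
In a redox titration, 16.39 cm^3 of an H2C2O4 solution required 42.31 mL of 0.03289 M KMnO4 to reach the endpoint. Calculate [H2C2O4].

n(KMnO4) = 0.03289 x 0.04231 = 0.001392 mol.
From the balanced equation, 2 mol KMnO4 reacts with 5 mol H2C2O4, so n(H2C2O4) = 0.001392 x 5/2 = 0.003479 mol.
[H2C2O4] = 0.003479 / 0.01639 L = 0.212 M.

0.212 M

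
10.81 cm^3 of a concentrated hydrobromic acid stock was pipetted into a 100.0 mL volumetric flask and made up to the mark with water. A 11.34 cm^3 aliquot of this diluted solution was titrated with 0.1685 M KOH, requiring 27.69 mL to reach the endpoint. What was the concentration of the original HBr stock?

3.81 M

n(KOH) = 0.1685 x 0.02769 = 0.004666 mol.
n(HBr) in the aliquot = 0.004666 mol.
[diluted HBr] = 0.004666 / 0.01134 = 0.4114 M.
Dilution factor = 100.0/10.81 = 9.251, so [stock] = 0.4114 x 9.251 = 3.81 M.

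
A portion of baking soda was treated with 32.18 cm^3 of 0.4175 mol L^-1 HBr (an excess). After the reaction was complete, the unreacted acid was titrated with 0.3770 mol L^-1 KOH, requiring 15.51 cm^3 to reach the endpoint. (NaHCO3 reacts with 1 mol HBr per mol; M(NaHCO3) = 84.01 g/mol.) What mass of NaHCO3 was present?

0.637 g

Total n(HBr) added = 0.4175 x 0.03218 = 0.01344 mol.
n(KOH) used = 0.3770 x 0.01551 = 0.005847 mol, which equals the excess n(HBr).
So n(HBr) consumed by the sample = 0.01344 - 0.005847 = 0.007588 mol.
n(NaHCO3) = 0.007588 / 1 = 0.007588 mol.
mass = 0.007588 mol x 84.01 g/mol = 0.637 g.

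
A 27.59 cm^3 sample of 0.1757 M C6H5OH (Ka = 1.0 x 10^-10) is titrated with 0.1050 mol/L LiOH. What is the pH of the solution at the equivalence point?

n(C6H5OH) = 0.1757 x 0.02759 = 0.004848 mol; V(LiOH) at equivalence = 0.004848/0.1050 = 0.04617 L.
At equivalence all the acid is converted to C6H5O-; total volume = 0.02759 + 0.04617 = 0.07376 L, so [C6H5O-] = 0.004848/0.07376 = 0.06572 M.
Kb = Kw/Ka = 1.0e-14 / 1.0 x 10^-10 = 0.000100.
[OH^-] = sqrt(Kb x [C6H5O-]) = sqrt(0.000100 x 0.06572) = 0.00256 M.
pOH = 2.59, so pH = 14.00 - 2.59 = 11.41.

11.41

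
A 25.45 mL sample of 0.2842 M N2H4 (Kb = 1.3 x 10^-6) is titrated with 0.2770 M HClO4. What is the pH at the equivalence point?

4.48

n(N2H4) = 0.2842 x 0.02545 = 0.007233 mol; V(HClO4) at equivalence = 0.007233/0.2770 = 0.02611 L.
At equivalence the base is fully converted to N2H5+; total volume = 0.05156 L, so [N2H5+] = 0.007233/0.05156 = 0.1403 M.
Ka(N2H5+) = Kw/Kb = 1.0e-14 / 1.3 x 10^-6 = 7.69e-9.
[H^+] = sqrt(Ka x [N2H5+]) = sqrt(7.69e-9 x 0.1403) = 3.28e-5 M.
pH = -log(3.28e-5) = 4.48.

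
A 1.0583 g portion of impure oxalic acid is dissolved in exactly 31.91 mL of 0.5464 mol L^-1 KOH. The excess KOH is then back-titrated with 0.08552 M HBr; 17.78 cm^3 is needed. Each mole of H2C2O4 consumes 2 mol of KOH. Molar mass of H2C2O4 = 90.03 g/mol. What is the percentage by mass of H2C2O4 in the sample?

Total n(KOH) added = 0.5464 x 0.03191 = 0.01744 mol.
n(HBr) used = 0.08552 x 0.01778 = 0.001521 mol, which equals the excess n(KOH).
So n(KOH) consumed by the sample = 0.01744 - 0.001521 = 0.01592 mol.
n(H2C2O4) = 0.01592 / 2 = 0.007958 mol.
mass H2C2O4 = 0.007958 x 90.03 = 0.7164 g, so %H2C2O4 = 0.7164/1.0583 x 100 = 67.7%.

67.7%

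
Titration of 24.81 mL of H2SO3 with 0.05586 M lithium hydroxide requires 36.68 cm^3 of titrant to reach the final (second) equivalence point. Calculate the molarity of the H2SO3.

n(LiOH) = 0.05586 x 0.03668 = 0.002049 mol.
At the final (second) equivalence point, 2 mol OH^- react per mol H2SO3, so n(H2SO3) = 0.002049 / 2 = 0.001024 mol.
[H2SO3] = 0.001024 / 0.02481 L = 0.0413 M.

0.0413 M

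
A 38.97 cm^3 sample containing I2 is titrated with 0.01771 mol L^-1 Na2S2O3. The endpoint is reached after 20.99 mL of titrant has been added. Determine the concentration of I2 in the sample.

n(Na2S2O3) = 0.01771 x 0.02099 = 0.0003717 mol.
From the balanced equation, 2 mol Na2S2O3 reacts with 1 mol I2, so n(I2) = 0.0003717 x 1/2 = 0.0001859 mol.
[I2] = 0.0001859 / 0.03897 L = 0.00477 M.

0.00477 M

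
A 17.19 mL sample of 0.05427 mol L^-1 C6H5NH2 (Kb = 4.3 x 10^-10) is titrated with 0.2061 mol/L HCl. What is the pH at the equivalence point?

n(C6H5NH2) = 0.05427 x 0.01719 = 0.0009329 mol; V(HCl) at equivalence = 0.0009329/0.2061 = 0.004526 L.
At equivalence the base is fully converted to C6H5NH3+; total volume = 0.02172 L, so [C6H5NH3+] = 0.0009329/0.02172 = 0.04296 M.
Ka(C6H5NH3+) = Kw/Kb = 1.0e-14 / 4.3 x 10^-10 = 2.33e-5.
[H^+] = sqrt(Ka x [C6H5NH3+]) = sqrt(2.33e-5 x 0.04296) = 0.00100 M.
pH = -log(0.00100) = 3.00.

3.00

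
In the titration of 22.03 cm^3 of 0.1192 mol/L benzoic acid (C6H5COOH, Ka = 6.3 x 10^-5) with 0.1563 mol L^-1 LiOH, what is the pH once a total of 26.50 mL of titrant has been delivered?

n(acid) = 0.1192 x 0.02203 = 0.002626 mol; n(LiOH) added = 0.1563 x 0.02650 = 0.004142 mol.
Base is in excess by 0.004142 - 0.002626 = 0.001516 mol in a total volume of 0.04853 L.
[OH^-] = 0.001516/0.04853 = 0.03124 M, so pOH = 1.51 and pH = 14.00 - 1.51 = 12.49.

12.49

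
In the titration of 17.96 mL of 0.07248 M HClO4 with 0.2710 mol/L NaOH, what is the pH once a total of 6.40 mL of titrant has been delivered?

12.25

n(acid) = 0.07248 x 0.01796 = 0.001302 mol; n(NaOH) added = 0.2710 x 0.006400 = 0.001734 mol.
Base is in excess by 0.001734 - 0.001302 = 0.0004327 mol in a total volume of 0.02436 L.
[OH^-] = 0.0004327/0.02436 = 0.01776 M, so pOH = 1.75 and pH = 14.00 - 1.75 = 12.25.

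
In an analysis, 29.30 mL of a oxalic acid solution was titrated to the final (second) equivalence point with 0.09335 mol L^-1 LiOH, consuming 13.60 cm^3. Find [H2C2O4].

n(LiOH) = 0.09335 x 0.01360 = 0.001270 mol.
At the final (second) equivalence point, 2 mol OH^- react per mol H2C2O4, so n(H2C2O4) = 0.001270 / 2 = 0.0006348 mol.
[H2C2O4] = 0.0006348 / 0.02930 L = 0.0217 M.

0.0217 M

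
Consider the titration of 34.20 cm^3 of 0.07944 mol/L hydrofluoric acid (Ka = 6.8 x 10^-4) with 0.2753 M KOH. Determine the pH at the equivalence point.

7.98

n(HF) = 0.07944 x 0.03420 = 0.002717 mol; V(KOH) at equivalence = 0.002717/0.2753 = 0.009869 L.
At equivalence all the acid is converted to F-; total volume = 0.03420 + 0.009869 = 0.04407 L, so [F-] = 0.002717/0.04407 = 0.06165 M.
Kb = Kw/Ka = 1.0e-14 / 6.8 x 10^-4 = 1.47e-11.
[OH^-] = sqrt(Kb x [F-]) = sqrt(1.47e-11 x 0.06165) = 9.52e-7 M.
pOH = 6.02, so pH = 14.00 - 6.02 = 7.98.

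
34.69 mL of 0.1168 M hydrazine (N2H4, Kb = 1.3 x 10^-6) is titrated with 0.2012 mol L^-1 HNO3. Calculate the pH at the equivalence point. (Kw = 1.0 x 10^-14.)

4.62

n(N2H4) = 0.1168 x 0.03469 = 0.004052 mol; V(HNO3) at equivalence = 0.004052/0.2012 = 0.02014 L.
At equivalence the base is fully converted to N2H5+; total volume = 0.05483 L, so [N2H5+] = 0.004052/0.05483 = 0.07390 M.
Ka(N2H5+) = Kw/Kb = 1.0e-14 / 1.3 x 10^-6 = 7.69e-9.
[H^+] = sqrt(Ka x [N2H5+]) = sqrt(7.69e-9 x 0.07390) = 2.38e-5 M.
pH = -log(2.38e-5) = 4.62.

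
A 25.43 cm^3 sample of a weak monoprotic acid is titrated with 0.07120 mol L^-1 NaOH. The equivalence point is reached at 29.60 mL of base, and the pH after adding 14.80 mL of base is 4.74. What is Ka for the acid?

14.80 mL is half of the equivalence volume, so this is the half-equivalence point where [HA] = [A^-].
At half-equivalence pH = pKa, so pKa = 4.74.
Ka = 10^(-4.74) = 1.8 x 10^-5.

1.8 x 10^-5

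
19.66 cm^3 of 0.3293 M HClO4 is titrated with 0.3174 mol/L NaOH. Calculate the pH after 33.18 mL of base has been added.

12.89

n(acid) = 0.3293 x 0.01966 = 0.006474 mol; n(NaOH) added = 0.3174 x 0.03318 = 0.01053 mol.
Base is in excess by 0.01053 - 0.006474 = 0.004057 mol in a total volume of 0.05284 L.
[OH^-] = 0.004057/0.05284 = 0.07678 M, so pOH = 1.11 and pH = 14.00 - 1.11 = 12.89.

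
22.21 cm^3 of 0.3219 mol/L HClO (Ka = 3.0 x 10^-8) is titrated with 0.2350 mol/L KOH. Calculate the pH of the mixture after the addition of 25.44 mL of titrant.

8.23

Initial n(HClO) = 0.3219 x 0.02221 = 0.007149 mol.
n(KOH) added = 0.2350 x 0.02544 = 0.005978 mol, converting that many moles of HClO to ClO-.
Remaining n(HClO) = 0.001171 mol; n(ClO-) = 0.005978 mol.
By Henderson-Hasselbalch, pH = pKa + log([A^-]/[HA]) = 7.52 + log(0.005978/0.001171) = 7.52 + (+0.71) = 8.23.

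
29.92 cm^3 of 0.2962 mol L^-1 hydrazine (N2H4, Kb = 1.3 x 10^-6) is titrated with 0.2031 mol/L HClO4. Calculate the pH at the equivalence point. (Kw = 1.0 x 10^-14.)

n(N2H4) = 0.2962 x 0.02992 = 0.008862 mol; V(HClO4) at equivalence = 0.008862/0.2031 = 0.04364 L.
At equivalence the base is fully converted to N2H5+; total volume = 0.07356 L, so [N2H5+] = 0.008862/0.07356 = 0.1205 M.
Ka(N2H5+) = Kw/Kb = 1.0e-14 / 1.3 x 10^-6 = 7.69e-9.
[H^+] = sqrt(Ka x [N2H5+]) = sqrt(7.69e-9 x 0.1205) = 3.04e-5 M.
pH = -log(3.04e-5) = 4.52.

4.52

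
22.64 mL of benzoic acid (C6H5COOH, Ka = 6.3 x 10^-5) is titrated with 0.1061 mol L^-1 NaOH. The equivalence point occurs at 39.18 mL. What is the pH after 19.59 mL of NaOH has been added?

19.59 mL is exactly half the equivalence volume (39.18/2), i.e. the half-equivalence point.
There, n(HA) = n(A^-), so pH = pKa = -log(6.3 x 10^-5) = 4.20.

4.20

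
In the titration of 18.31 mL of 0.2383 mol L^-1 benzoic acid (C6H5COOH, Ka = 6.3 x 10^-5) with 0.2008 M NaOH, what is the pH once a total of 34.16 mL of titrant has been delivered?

12.68

n(acid) = 0.2383 x 0.01831 = 0.004363 mol; n(NaOH) added = 0.2008 x 0.03416 = 0.006859 mol.
Base is in excess by 0.006859 - 0.004363 = 0.002496 mol in a total volume of 0.05247 L.
[OH^-] = 0.002496/0.05247 = 0.04757 M, so pOH = 1.32 and pH = 14.00 - 1.32 = 12.68.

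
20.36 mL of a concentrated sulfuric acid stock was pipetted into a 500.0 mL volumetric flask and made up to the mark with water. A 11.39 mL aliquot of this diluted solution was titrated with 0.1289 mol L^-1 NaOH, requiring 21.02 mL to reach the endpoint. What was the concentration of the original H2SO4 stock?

2.92 M

n(NaOH) = 0.1289 x 0.02102 = 0.002709 mol.
n(H2SO4) in the aliquot = 0.002709 x 1/2 = 0.001355 mol.
[diluted H2SO4] = 0.001355 / 0.01139 = 0.1189 M.
Dilution factor = 500.0/20.36 = 24.56, so [stock] = 0.1189 x 24.56 = 2.92 M.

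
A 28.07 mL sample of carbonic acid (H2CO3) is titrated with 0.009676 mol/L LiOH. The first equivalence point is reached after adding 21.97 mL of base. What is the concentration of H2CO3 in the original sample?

0.00757 M

n(LiOH) = 0.009676 x 0.02197 = 0.0002126 mol.
At the first equivalence point, 1 mol OH^- react per mol H2CO3, so n(H2CO3) = 0.0002126 / 1 = 0.0002126 mol.
[H2CO3] = 0.0002126 / 0.02807 L = 0.00757 M.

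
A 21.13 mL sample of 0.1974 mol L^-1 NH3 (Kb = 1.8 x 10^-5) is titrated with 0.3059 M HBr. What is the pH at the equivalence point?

n(NH3) = 0.1974 x 0.02113 = 0.004171 mol; V(HBr) at equivalence = 0.004171/0.3059 = 0.01364 L.
At equivalence the base is fully converted to NH4+; total volume = 0.03477 L, so [NH4+] = 0.004171/0.03477 = 0.1200 M.
Ka(NH4+) = Kw/Kb = 1.0e-14 / 1.8 x 10^-5 = 5.56e-10.
[H^+] = sqrt(Ka x [NH4+]) = sqrt(5.56e-10 x 0.1200) = 8.16e-6 M.
pH = -log(8.16e-6) = 5.09.

5.09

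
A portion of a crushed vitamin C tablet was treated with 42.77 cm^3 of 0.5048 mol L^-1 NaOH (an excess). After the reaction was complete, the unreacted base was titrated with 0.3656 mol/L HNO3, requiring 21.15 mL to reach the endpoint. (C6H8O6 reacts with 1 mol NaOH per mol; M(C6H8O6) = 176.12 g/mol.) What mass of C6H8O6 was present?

2.44 g

Total n(NaOH) added = 0.5048 x 0.04277 = 0.02159 mol.
n(HNO3) used = 0.3656 x 0.02115 = 0.007732 mol, which equals the excess n(NaOH).
So n(NaOH) consumed by the sample = 0.02159 - 0.007732 = 0.01386 mol.
n(C6H8O6) = 0.01386 / 1 = 0.01386 mol.
mass = 0.01386 mol x 176.12 g/mol = 2.44 g.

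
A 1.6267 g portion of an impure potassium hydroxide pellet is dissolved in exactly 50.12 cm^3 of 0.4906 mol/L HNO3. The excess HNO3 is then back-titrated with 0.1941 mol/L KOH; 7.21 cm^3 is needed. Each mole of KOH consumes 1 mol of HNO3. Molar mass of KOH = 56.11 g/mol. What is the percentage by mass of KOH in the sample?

Total n(HNO3) added = 0.4906 x 0.05012 = 0.02459 mol.
n(KOH) used = 0.1941 x 0.007210 = 0.001399 mol, which equals the excess n(HNO3).
So n(HNO3) consumed by the sample = 0.02459 - 0.001399 = 0.02319 mol.
n(KOH) = 0.02319 / 1 = 0.02319 mol.
mass KOH = 0.02319 x 56.11 = 1.301 g, so %KOH = 1.301/1.6267 x 100 = 80.0%.

80.0%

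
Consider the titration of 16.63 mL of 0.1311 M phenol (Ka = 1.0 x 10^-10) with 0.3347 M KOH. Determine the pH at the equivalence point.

n(C6H5OH) = 0.1311 x 0.01663 = 0.002180 mol; V(KOH) at equivalence = 0.002180/0.3347 = 0.006514 L.
At equivalence all the acid is converted to C6H5O-; total volume = 0.01663 + 0.006514 = 0.02314 L, so [C6H5O-] = 0.002180/0.02314 = 0.09420 M.
Kb = Kw/Ka = 1.0e-14 / 1.0 x 10^-10 = 0.000100.
[OH^-] = sqrt(Kb x [C6H5O-]) = sqrt(0.000100 x 0.09420) = 0.00307 M.
pOH = 2.51, so pH = 14.00 - 2.51 = 11.49.

11.49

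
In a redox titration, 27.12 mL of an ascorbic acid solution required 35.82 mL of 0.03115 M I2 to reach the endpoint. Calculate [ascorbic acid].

0.0411 M

n(I2) = 0.03115 x 0.03582 = 0.001116 mol.
From the balanced equation, 1 mol I2 reacts with 1 mol ascorbic acid, so n(ascorbic acid) = 0.001116 x 1/1 = 0.001116 mol.
[ascorbic acid] = 0.001116 / 0.02712 L = 0.0411 M.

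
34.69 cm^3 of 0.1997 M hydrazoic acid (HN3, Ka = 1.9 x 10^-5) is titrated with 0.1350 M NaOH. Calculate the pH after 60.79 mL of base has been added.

12.13

n(acid) = 0.1997 x 0.03469 = 0.006928 mol; n(NaOH) added = 0.1350 x 0.06079 = 0.008207 mol.
Base is in excess by 0.008207 - 0.006928 = 0.001279 mol in a total volume of 0.09548 L.
[OH^-] = 0.001279/0.09548 = 0.01340 M, so pOH = 1.87 and pH = 14.00 - 1.87 = 12.13.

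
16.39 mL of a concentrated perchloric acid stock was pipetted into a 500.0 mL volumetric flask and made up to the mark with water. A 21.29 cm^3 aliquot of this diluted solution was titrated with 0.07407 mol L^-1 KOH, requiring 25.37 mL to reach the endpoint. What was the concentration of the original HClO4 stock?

2.69 M

n(KOH) = 0.07407 x 0.02537 = 0.001879 mol.
n(HClO4) in the aliquot = 0.001879 mol.
[diluted HClO4] = 0.001879 / 0.02129 = 0.08826 M.
Dilution factor = 500.0/16.39 = 30.51, so [stock] = 0.08826 x 30.51 = 2.69 M.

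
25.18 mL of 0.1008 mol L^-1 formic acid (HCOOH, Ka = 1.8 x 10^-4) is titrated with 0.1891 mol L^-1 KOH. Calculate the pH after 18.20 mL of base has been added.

12.32

n(acid) = 0.1008 x 0.02518 = 0.002538 mol; n(KOH) added = 0.1891 x 0.01820 = 0.003442 mol.
Base is in excess by 0.003442 - 0.002538 = 0.0009035 mol in a total volume of 0.04338 L.
[OH^-] = 0.0009035/0.04338 = 0.02083 M, so pOH = 1.68 and pH = 14.00 - 1.68 = 12.32.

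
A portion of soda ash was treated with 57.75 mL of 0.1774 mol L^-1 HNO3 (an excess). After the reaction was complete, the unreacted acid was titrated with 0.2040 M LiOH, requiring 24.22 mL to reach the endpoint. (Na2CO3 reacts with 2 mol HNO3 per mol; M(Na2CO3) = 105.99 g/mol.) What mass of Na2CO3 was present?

0.281 g

Total n(HNO3) added = 0.1774 x 0.05775 = 0.01024 mol.
n(LiOH) used = 0.2040 x 0.02422 = 0.004941 mol, which equals the excess n(HNO3).
So n(HNO3) consumed by the sample = 0.01024 - 0.004941 = 0.005304 mol.
n(Na2CO3) = 0.005304 / 2 = 0.002652 mol.
mass = 0.002652 mol x 105.99 g/mol = 0.281 g.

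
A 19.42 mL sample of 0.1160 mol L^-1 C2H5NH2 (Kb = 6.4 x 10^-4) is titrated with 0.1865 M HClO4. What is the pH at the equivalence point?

n(C2H5NH2) = 0.1160 x 0.01942 = 0.002253 mol; V(HClO4) at equivalence = 0.002253/0.1865 = 0.01208 L.
At equivalence the base is fully converted to C2H5NH3+; total volume = 0.03150 L, so [C2H5NH3+] = 0.002253/0.03150 = 0.07152 M.
Ka(C2H5NH3+) = Kw/Kb = 1.0e-14 / 6.4 x 10^-4 = 1.56e-11.
[H^+] = sqrt(Ka x [C2H5NH3+]) = sqrt(1.56e-11 x 0.07152) = 1.06e-6 M.
pH = -log(1.06e-6) = 5.98.

5.98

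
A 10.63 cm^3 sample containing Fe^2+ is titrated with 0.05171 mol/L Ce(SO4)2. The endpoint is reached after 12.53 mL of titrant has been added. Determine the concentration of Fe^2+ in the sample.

n(Ce(SO4)2) = 0.05171 x 0.01253 = 0.0006479 mol.
From the balanced equation, 1 mol Ce(SO4)2 reacts with 1 mol Fe^2+, so n(Fe^2+) = 0.0006479 x 1/1 = 0.0006479 mol.
[Fe^2+] = 0.0006479 / 0.01063 L = 0.0610 M.

0.0610 M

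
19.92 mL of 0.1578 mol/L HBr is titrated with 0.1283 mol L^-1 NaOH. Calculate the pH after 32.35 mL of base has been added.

12.28

n(acid) = 0.1578 x 0.01992 = 0.003143 mol; n(NaOH) added = 0.1283 x 0.03235 = 0.004151 mol.
Base is in excess by 0.004151 - 0.003143 = 0.001007 mol in a total volume of 0.05227 L.
[OH^-] = 0.001007/0.05227 = 0.01927 M, so pOH = 1.72 and pH = 14.00 - 1.72 = 12.28.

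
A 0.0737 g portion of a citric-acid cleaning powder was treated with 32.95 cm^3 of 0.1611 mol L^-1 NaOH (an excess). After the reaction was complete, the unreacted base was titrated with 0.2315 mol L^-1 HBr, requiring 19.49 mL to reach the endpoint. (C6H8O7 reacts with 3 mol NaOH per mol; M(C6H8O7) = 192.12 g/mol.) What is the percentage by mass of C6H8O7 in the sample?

Total n(NaOH) added = 0.1611 x 0.03295 = 0.005308 mol.
n(HBr) used = 0.2315 x 0.01949 = 0.004512 mol, which equals the excess n(NaOH).
So n(NaOH) consumed by the sample = 0.005308 - 0.004512 = 0.0007963 mol.
n(C6H8O7) = 0.0007963 / 3 = 0.0002654 mol.
mass C6H8O7 = 0.0002654 x 192.12 = 0.05100 g, so %C6H8O7 = 0.05100/0.0737 x 100 = 69.2%.

69.2%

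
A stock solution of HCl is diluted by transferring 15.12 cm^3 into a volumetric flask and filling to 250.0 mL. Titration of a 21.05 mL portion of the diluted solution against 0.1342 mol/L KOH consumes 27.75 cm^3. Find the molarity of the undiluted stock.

2.93 M

n(KOH) = 0.1342 x 0.02775 = 0.003724 mol.
n(HCl) in the aliquot = 0.003724 mol.
[diluted HCl] = 0.003724 / 0.02105 = 0.1769 M.
Dilution factor = 250.0/15.12 = 16.53, so [stock] = 0.1769 x 16.53 = 2.93 M.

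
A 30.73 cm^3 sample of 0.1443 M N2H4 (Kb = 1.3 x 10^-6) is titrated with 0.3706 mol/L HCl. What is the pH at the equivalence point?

4.55

n(N2H4) = 0.1443 x 0.03073 = 0.004434 mol; V(HCl) at equivalence = 0.004434/0.3706 = 0.01197 L.
At equivalence the base is fully converted to N2H5+; total volume = 0.04270 L, so [N2H5+] = 0.004434/0.04270 = 0.1039 M.
Ka(N2H5+) = Kw/Kb = 1.0e-14 / 1.3 x 10^-6 = 7.69e-9.
[H^+] = sqrt(Ka x [N2H5+]) = sqrt(7.69e-9 x 0.1039) = 2.83e-5 M.
pH = -log(2.83e-5) = 4.55.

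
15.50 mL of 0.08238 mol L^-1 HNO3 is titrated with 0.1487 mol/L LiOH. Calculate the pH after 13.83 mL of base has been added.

12.42

n(acid) = 0.08238 x 0.01550 = 0.001277 mol; n(LiOH) added = 0.1487 x 0.01383 = 0.002057 mol.
Base is in excess by 0.002057 - 0.001277 = 0.0007796 mol in a total volume of 0.02933 L.
[OH^-] = 0.0007796/0.02933 = 0.02658 M, so pOH = 1.58 and pH = 14.00 - 1.58 = 12.42.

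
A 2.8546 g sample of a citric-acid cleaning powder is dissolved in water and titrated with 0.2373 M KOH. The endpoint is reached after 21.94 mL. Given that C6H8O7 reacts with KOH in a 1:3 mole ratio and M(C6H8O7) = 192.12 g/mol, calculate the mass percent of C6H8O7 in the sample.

n(KOH) = 0.2373 x 0.02194 = 0.005206 mol.
n(C6H8O7) = 0.005206 / 3 = 0.001735 mol.
mass of C6H8O7 = 0.001735 x 192.12 = 0.3334 g.
% purity = 0.3334 / 2.8546 x 100 = 11.7%.

11.7%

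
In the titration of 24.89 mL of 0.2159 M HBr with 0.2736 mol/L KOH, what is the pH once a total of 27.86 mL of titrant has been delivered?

12.63

n(acid) = 0.2159 x 0.02489 = 0.005374 mol; n(KOH) added = 0.2736 x 0.02786 = 0.007622 mol.
Base is in excess by 0.007622 - 0.005374 = 0.002249 mol in a total volume of 0.05275 L.
[OH^-] = 0.002249/0.05275 = 0.04263 M, so pOH = 1.37 and pH = 14.00 - 1.37 = 12.63.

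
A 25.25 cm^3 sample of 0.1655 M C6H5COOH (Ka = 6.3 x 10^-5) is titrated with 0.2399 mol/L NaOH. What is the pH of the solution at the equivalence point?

n(C6H5COOH) = 0.1655 x 0.02525 = 0.004179 mol; V(NaOH) at equivalence = 0.004179/0.2399 = 0.01742 L.
At equivalence all the acid is converted to C6H5COO-; total volume = 0.02525 + 0.01742 = 0.04267 L, so [C6H5COO-] = 0.004179/0.04267 = 0.09794 M.
Kb = Kw/Ka = 1.0e-14 / 6.3 x 10^-5 = 1.59e-10.
[OH^-] = sqrt(Kb x [C6H5COO-]) = sqrt(1.59e-10 x 0.09794) = 3.94e-6 M.
pOH = 5.40, so pH = 14.00 - 5.40 = 8.60.

8.60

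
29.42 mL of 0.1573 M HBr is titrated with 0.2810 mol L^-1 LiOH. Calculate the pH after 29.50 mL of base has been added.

12.79

n(acid) = 0.1573 x 0.02942 = 0.004628 mol; n(LiOH) added = 0.2810 x 0.02950 = 0.008289 mol.
Base is in excess by 0.008289 - 0.004628 = 0.003662 mol in a total volume of 0.05892 L.
[OH^-] = 0.003662/0.05892 = 0.06215 M, so pOH = 1.21 and pH = 14.00 - 1.21 = 12.79.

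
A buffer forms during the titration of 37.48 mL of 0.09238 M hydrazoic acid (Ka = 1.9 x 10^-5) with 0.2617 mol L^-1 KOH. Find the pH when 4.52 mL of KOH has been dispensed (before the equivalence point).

4.44

Initial n(HN3) = 0.09238 x 0.03748 = 0.003462 mol.
n(KOH) added = 0.2617 x 0.004520 = 0.001183 mol, converting that many moles of HN3 to N3-.
Remaining n(HN3) = 0.002280 mol; n(N3-) = 0.001183 mol.
By Henderson-Hasselbalch, pH = pKa + log([A^-]/[HA]) = 4.72 + log(0.001183/0.002280) = 4.72 + (-0.28) = 4.44.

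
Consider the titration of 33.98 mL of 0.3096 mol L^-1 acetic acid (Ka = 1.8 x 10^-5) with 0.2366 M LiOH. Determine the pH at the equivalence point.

n(CH3COOH) = 0.3096 x 0.03398 = 0.01052 mol; V(LiOH) at equivalence = 0.01052/0.2366 = 0.04446 L.
At equivalence all the acid is converted to CH3COO-; total volume = 0.03398 + 0.04446 = 0.07844 L, so [CH3COO-] = 0.01052/0.07844 = 0.1341 M.
Kb = Kw/Ka = 1.0e-14 / 1.8 x 10^-5 = 5.56e-10.
[OH^-] = sqrt(Kb x [CH3COO-]) = sqrt(5.56e-10 x 0.1341) = 8.63e-6 M.
pOH = 5.06, so pH = 14.00 - 5.06 = 8.94.

8.94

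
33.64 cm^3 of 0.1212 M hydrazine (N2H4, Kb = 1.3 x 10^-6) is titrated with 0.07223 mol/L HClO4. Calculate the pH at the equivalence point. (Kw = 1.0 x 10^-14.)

n(N2H4) = 0.1212 x 0.03364 = 0.004077 mol; V(HClO4) at equivalence = 0.004077/0.07223 = 0.05645 L.
At equivalence the base is fully converted to N2H5+; total volume = 0.09009 L, so [N2H5+] = 0.004077/0.09009 = 0.04526 M.
Ka(N2H5+) = Kw/Kb = 1.0e-14 / 1.3 x 10^-6 = 7.69e-9.
[H^+] = sqrt(Ka x [N2H5+]) = sqrt(7.69e-9 x 0.04526) = 1.87e-5 M.
pH = -log(1.87e-5) = 4.73.

4.73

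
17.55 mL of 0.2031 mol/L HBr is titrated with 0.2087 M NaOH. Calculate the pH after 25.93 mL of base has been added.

12.63

n(acid) = 0.2031 x 0.01755 = 0.003564 mol; n(NaOH) added = 0.2087 x 0.02593 = 0.005412 mol.
Base is in excess by 0.005412 - 0.003564 = 0.001847 mol in a total volume of 0.04348 L.
[OH^-] = 0.001847/0.04348 = 0.04248 M, so pOH = 1.37 and pH = 14.00 - 1.37 = 12.63.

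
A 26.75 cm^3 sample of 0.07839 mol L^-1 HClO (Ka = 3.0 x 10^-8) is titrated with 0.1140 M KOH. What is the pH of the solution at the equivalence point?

n(HClO) = 0.07839 x 0.02675 = 0.002097 mol; V(KOH) at equivalence = 0.002097/0.1140 = 0.01839 L.
At equivalence all the acid is converted to ClO-; total volume = 0.02675 + 0.01839 = 0.04514 L, so [ClO-] = 0.002097/0.04514 = 0.04645 M.
Kb = Kw/Ka = 1.0e-14 / 3.0 x 10^-8 = 3.33e-7.
[OH^-] = sqrt(Kb x [ClO-]) = sqrt(3.33e-7 x 0.04645) = 0.000124 M.
pOH = 3.91, so pH = 14.00 - 3.91 = 10.09.

10.09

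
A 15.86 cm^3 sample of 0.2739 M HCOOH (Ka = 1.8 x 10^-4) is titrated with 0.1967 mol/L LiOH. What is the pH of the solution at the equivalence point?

n(HCOOH) = 0.2739 x 0.01586 = 0.004344 mol; V(LiOH) at equivalence = 0.004344/0.1967 = 0.02208 L.
At equivalence all the acid is converted to HCOO-; total volume = 0.01586 + 0.02208 = 0.03794 L, so [HCOO-] = 0.004344/0.03794 = 0.1145 M.
Kb = Kw/Ka = 1.0e-14 / 1.8 x 10^-4 = 5.56e-11.
[OH^-] = sqrt(Kb x [HCOO-]) = sqrt(5.56e-11 x 0.1145) = 2.52e-6 M.
pOH = 5.60, so pH = 14.00 - 5.60 = 8.40.

8.40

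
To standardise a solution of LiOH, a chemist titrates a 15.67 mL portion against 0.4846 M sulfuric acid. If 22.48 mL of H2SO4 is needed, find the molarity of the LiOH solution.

1.39 M

n(H2SO4) delivered = 0.4846 x 0.02248 = 0.01089 mol.
The reaction is 2 LiOH + 1 H2SO4, so n(LiOH) = 0.01089 x 2/1 = 0.02179 mol.
[LiOH] = 0.02179 mol / 0.01567 L = 1.39 M.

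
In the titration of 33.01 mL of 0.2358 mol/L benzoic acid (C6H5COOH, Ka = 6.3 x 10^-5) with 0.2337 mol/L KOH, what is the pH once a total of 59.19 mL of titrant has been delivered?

12.82

n(acid) = 0.2358 x 0.03301 = 0.007784 mol; n(KOH) added = 0.2337 x 0.05919 = 0.01383 mol.
Base is in excess by 0.01383 - 0.007784 = 0.006049 mol in a total volume of 0.09220 L.
[OH^-] = 0.006049/0.09220 = 0.06561 M, so pOH = 1.18 and pH = 14.00 - 1.18 = 12.82.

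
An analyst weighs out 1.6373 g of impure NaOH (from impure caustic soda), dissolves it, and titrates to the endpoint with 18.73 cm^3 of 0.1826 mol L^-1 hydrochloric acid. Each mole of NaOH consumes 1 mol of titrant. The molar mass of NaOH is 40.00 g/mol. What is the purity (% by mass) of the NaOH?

n(HCl) = 0.1826 x 0.01873 = 0.003420 mol.
n(NaOH) = 0.003420 / 1 = 0.003420 mol.
mass of NaOH = 0.003420 x 40.00 = 0.1368 g.
% purity = 0.1368 / 1.6373 x 100 = 8.36%.

8.36%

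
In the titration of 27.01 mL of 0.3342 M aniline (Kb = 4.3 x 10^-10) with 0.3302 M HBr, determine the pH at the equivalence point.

n(C6H5NH2) = 0.3342 x 0.02701 = 0.009027 mol; V(HBr) at equivalence = 0.009027/0.3302 = 0.02734 L.
At equivalence the base is fully converted to C6H5NH3+; total volume = 0.05435 L, so [C6H5NH3+] = 0.009027/0.05435 = 0.1661 M.
Ka(C6H5NH3+) = Kw/Kb = 1.0e-14 / 4.3 x 10^-10 = 2.33e-5.
[H^+] = sqrt(Ka x [C6H5NH3+]) = sqrt(2.33e-5 x 0.1661) = 0.00197 M.
pH = -log(0.00197) = 2.71.

2.71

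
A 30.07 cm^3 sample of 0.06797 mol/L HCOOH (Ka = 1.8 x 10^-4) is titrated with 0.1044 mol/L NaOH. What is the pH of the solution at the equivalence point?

n(HCOOH) = 0.06797 x 0.03007 = 0.002044 mol; V(NaOH) at equivalence = 0.002044/0.1044 = 0.01958 L.
At equivalence all the acid is converted to HCOO-; total volume = 0.03007 + 0.01958 = 0.04965 L, so [HCOO-] = 0.002044/0.04965 = 0.04117 M.
Kb = Kw/Ka = 1.0e-14 / 1.8 x 10^-4 = 5.56e-11.
[OH^-] = sqrt(Kb x [HCOO-]) = sqrt(5.56e-11 x 0.04117) = 1.51e-6 M.
pOH = 5.82, so pH = 14.00 - 5.82 = 8.18.

8.18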